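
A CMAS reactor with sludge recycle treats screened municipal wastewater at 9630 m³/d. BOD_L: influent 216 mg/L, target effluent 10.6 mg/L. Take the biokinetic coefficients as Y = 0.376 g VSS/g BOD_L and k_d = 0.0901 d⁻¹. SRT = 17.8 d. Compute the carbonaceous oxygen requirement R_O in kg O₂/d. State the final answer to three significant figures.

Correct the yield for decay: Y_obs = Y/(1 + k_d θ_c) = 0.376 / (1 + 0.0901 × 17.8) = 0.376 / 2.604 = 0.1444.
ΔS = 216 − 10.6 = 205.4 mg/L, so the substrate removal rate is 9630 × 205.4/1000 = 1978 kg BOD_L/d.
P_X = Y_obs·Q·(S₀ − S) = 0.1444 × 1978 = 285.6 kg VSS/d.
R_O = Q·(S₀ − S) − 1.42·P_X = 1978 − 1.42 × 285.6 = 1572 kg O₂/d.

R_O ≈ 1570 kg O₂/d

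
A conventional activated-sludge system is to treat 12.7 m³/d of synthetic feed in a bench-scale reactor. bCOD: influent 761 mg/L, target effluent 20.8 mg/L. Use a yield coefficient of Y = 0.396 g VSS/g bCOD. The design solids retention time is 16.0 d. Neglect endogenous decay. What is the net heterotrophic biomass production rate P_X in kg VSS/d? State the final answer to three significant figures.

No decay correction is needed, so Y_obs = Y = 0.396.
ΔS = 761 − 20.8 = 740.2 mg/L, so the substrate removal rate is 12.7 × 740.2/1000 = 9.401 kg bCOD/d.
Net biomass production P_X = Y_obs × Q·(S₀ − S) = 0.3960 × 9.401 = 3.723 kg VSS/d.

P_X ≈ 3.72 kg VSS/d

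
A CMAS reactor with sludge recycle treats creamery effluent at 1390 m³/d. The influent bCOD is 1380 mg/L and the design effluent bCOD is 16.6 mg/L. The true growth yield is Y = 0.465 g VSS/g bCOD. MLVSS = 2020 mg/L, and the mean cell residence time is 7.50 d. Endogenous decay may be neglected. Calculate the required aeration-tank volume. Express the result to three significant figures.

V·X = Y·Q·ΔS·θ_c gives V = 0.465 × 1390 × (1380 − 16.6) × 7.50 / 2020 = 3272 m³.

V ≈ 3270 m³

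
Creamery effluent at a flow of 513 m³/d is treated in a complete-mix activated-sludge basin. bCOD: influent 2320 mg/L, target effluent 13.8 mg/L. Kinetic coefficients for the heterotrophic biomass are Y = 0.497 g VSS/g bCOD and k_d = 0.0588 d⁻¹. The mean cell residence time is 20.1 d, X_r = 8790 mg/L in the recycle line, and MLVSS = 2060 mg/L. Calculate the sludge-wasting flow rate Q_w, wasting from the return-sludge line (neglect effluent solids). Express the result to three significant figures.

From the SRT design equation V = Y Q (S₀−S) θ_c / [X (1 + k_d θ_c)] = 0.497 × 513 × (2320 − 13.8) × 20.1 / [2060 × (1 + 0.0588 × 20.1)] = 1.18×10^7 / 4495 = 2629 m³.
Q_w = (V·X)/(θ_c X_r) = 2629 × 2060 / (20.1 × 8790) = 30.66 m³/d.

Q_w ≈ 30.7 m³/d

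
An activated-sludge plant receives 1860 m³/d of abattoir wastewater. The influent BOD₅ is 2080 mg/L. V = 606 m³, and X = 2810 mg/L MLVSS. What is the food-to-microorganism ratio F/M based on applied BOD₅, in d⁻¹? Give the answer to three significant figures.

F/M ≈ 2.27 d⁻¹

Food-to-microorganism ratio F/M = Q S₀ / (V X) = 1860 × 2080 / (606.0 × 2810) = 2.272 d⁻¹.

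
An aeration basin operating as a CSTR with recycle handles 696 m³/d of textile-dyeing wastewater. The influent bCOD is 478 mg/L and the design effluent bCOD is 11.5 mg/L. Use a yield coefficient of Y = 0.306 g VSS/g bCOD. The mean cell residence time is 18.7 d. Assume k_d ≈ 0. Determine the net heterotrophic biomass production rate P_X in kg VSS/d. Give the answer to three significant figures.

With endogenous decay neglected, the observed yield equals the true yield: Y_obs = Y = 0.306 g VSS/g bCOD.
Q·(S₀ − S) = 696 × (478 − 11.5) × 10⁻³ = 324.7 kg/d removed.
So the net sludge growth is P_X = 0.3060 × 324.7 = 99.35 kg VSS/d.

P_X ≈ 99.4 kg VSS/d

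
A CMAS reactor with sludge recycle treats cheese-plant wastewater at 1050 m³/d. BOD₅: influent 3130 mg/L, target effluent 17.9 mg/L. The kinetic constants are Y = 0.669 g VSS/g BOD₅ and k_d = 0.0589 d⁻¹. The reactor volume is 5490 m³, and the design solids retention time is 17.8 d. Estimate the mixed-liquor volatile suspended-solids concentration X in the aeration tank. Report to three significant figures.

X = Y·Q·ΔS·θ_c / [V·(1 + k_d θ_c)] = 0.669 × 1050 × (3130 − 17.9) × 17.8 / [5490 × (1 + 0.0589 × 17.8)] = 3460 mg/L.

X ≈ 3460 mg/L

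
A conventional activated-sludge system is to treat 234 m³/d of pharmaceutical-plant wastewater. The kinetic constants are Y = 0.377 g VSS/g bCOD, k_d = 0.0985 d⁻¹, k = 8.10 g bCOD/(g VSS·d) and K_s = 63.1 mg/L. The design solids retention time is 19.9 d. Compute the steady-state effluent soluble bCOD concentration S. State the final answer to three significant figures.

S ≈ 3.23 mg/L

For a completely mixed reactor with recycle the Lawrence–McCarty relation gives S = K_s·(1 + k_d·θ_c) / [θ_c·(Y·k − k_d) − 1] = 63.1 × (1 + 0.0985 × 19.9) / [19.9 × (0.377 × 8.10 − 0.0985) − 1] = 186.8 / 57.81 = 3.231 mg/L.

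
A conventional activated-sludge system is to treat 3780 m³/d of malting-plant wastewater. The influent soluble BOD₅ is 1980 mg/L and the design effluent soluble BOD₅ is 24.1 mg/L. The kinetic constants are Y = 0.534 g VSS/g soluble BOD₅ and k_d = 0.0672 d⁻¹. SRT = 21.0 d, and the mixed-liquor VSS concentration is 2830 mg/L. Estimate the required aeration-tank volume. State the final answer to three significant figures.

Rearranging the biomass balance for a CMAS with decay, V = Y·Q·ΔS·θ_c / [X·(1+k_d θ_c)] = 0.534 × 3780 × (1980 − 24.1) × 21.0 / [2830 × (1 + 0.0672 × 21.0)] = 8.29×10^7 / 6824 = 12150 m³.

V ≈ 12200 m³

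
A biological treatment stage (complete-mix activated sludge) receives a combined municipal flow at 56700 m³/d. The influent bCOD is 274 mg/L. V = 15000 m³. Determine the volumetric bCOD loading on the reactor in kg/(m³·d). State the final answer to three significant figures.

L_v ≈ 1.04 kg bCOD/(m³·d)

L_v = Q S₀ / V = 56700 × 274 × 10⁻³ / 15000 = 1.036 kg/(m³·d).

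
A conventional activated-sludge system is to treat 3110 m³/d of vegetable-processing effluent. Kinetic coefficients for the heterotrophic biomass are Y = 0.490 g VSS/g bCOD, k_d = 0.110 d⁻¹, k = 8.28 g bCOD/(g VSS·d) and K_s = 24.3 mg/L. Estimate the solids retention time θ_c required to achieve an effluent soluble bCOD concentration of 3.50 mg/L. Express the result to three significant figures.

At the target effluent, Y k S/(K_s+S) = 0.490×8.28×3.50/27.80 = 0.5108 d⁻¹.
Then 1/θ_c = μ − k_d = 0.5108 − 0.110 = 0.4008 d⁻¹, giving θ_c = 2.495 d.

θ_c ≈ 2.50 d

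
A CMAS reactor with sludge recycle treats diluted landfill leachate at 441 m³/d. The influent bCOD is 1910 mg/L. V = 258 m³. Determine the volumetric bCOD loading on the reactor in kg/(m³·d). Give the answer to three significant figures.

L_v ≈ 3.26 kg bCOD/(m³·d)

Applied bCOD load per unit volume = Q·S₀/V = (441 × 1910/1000)/258.0 = 3.265 kg bCOD·m⁻³·d⁻¹.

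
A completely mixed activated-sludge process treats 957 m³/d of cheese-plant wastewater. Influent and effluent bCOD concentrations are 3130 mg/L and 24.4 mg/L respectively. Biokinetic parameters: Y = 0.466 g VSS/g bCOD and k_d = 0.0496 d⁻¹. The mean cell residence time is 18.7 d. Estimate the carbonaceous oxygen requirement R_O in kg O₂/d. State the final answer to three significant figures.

Y_obs = Y / (1 + k_d θ_c) = 0.466 / (1 + 0.0496 × 18.7) = 0.466 / 1.928 = 0.2418.
Q·(S₀ − S) = 957 × (3130 − 24.4) × 10⁻³ = 2972 kg/d removed.
P_X = Y_obs·Q·(S₀ − S) = 0.2418 × 2972 = 718.5 kg VSS/d.
R_O = Q·ΔS − 1.42 P_X = 2972 − 1020 = 1952 kg O₂/d.

R_O ≈ 1950 kg O₂/d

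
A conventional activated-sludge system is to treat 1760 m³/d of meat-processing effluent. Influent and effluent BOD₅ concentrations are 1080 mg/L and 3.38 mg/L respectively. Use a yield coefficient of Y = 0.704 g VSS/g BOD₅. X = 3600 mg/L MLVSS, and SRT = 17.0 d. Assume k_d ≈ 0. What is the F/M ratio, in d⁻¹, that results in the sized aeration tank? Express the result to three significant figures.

With k_d = 0 the design equation reduces to V = Y Q (S₀−S) θ_c / X = 0.704 × 1760 × (1080 − 3.38) × 17.0 / 3600 = 6299 m³.
Food-to-microorganism ratio F/M = Q S₀ / (V X) = 1760 × 1080 / (6299 × 3600) = 0.08382 d⁻¹.

F/M ≈ 0.0838 d⁻¹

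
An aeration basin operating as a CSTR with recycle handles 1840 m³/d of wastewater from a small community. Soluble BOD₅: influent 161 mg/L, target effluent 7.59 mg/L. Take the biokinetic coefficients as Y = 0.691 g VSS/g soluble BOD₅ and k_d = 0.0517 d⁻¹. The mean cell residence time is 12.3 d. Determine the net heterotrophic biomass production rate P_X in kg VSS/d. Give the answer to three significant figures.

P_X ≈ 119 kg VSS/d

The observed yield is Y_obs = Y/(1 + k_d·θ_c) = 0.691 / (1 + 0.0517 × 12.3) = 0.691 / 1.636 = 0.4224 g VSS per g soluble BOD₅ removed.
Q·(S₀ − S) = 1840 × (161 − 7.59) × 10⁻³ = 282.3 kg/d removed.
So the net sludge growth is P_X = 0.4224 × 282.3 = 119.2 kg VSS/d.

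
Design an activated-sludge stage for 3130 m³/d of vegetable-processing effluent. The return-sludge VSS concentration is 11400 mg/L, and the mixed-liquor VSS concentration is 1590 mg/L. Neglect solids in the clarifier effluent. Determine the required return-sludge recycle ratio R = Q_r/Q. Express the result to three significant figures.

Solids balance on the clarifier gives (1+R)X = R·X_r, so R = X/(X_r − X) = 1590 / (11400 − 1590) = 0.1621.

R ≈ 0.162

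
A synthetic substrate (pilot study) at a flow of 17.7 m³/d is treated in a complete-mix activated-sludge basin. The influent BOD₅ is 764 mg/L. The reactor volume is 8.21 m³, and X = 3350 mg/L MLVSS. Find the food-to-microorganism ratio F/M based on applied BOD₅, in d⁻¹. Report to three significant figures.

F/M ≈ 0.492 d⁻¹

Food-to-microorganism ratio F/M = Q S₀ / (V X) = 17.7 × 764 / (8.210 × 3350) = 0.4917 d⁻¹.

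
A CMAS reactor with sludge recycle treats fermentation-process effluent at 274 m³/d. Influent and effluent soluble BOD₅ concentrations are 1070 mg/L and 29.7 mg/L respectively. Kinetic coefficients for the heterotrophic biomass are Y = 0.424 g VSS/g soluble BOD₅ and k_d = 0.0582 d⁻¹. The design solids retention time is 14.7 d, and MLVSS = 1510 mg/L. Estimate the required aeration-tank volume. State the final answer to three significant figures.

V ≈ 634 m³

From the SRT design equation V = Y Q (S₀−S) θ_c / [X (1 + k_d θ_c)] = 0.424 × 274 × (1070 − 29.7) × 14.7 / [1510 × (1 + 0.0582 × 14.7)] = 1.78×10^6 / 2802 = 634.1 m³.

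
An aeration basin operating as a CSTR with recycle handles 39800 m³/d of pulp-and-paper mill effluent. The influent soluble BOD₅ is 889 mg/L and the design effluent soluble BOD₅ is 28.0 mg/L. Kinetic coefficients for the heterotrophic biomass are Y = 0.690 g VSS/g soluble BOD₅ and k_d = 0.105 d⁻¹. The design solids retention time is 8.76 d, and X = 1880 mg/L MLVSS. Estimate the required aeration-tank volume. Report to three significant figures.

Steady-state biomass mass balance: V·X·(1 + k_d·θ_c) = Y·Q·(S₀ − S)·θ_c, so V = 0.690 × 39800 × (889 − 28.0) × 8.76 / [1880 × (1 + 0.105 × 8.76)] = 2.07×10^8 / 3609 = 57389 m³.

V ≈ 57400 m³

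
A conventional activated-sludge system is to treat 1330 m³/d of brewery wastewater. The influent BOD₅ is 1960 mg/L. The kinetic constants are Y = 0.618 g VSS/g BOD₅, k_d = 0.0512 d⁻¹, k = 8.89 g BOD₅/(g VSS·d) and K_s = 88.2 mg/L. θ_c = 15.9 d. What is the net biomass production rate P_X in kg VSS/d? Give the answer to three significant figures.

P_X ≈ 887 kg VSS/d

For a completely mixed reactor with recycle the Lawrence–McCarty relation gives S = K_s·(1 + k_d·θ_c) / [θ_c·(Y·k − k_d) − 1] = 88.2 × (1 + 0.0512 × 15.9) / [15.9 × (0.618 × 8.89 − 0.0512) − 1] = 160.0 / 85.54 = 1.870 mg/L.
Y_obs = Y / (1 + k_d θ_c) = 0.618 / (1 + 0.0512 × 15.9) = 0.618 / 1.814 = 0.3407.
ΔS = 1960 − 1.87 = 1958 mg/L, so the substrate removal rate is 1330 × 1958/1000 = 2604 kg BOD₅/d.
Net biomass production P_X = Y_obs × Q·(S₀ − S) = 0.3407 × 2604 = 887.2 kg VSS/d.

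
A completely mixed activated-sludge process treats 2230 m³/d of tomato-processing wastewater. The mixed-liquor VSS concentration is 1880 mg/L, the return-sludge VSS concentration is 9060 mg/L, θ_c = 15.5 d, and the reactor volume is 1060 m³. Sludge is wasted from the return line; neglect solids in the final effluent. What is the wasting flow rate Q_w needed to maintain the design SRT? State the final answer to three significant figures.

Q_w ≈ 14.2 m³/d

Q_w = (V·X)/(θ_c X_r) = 1060 × 1880 / (15.5 × 9060) = 14.19 m³/d.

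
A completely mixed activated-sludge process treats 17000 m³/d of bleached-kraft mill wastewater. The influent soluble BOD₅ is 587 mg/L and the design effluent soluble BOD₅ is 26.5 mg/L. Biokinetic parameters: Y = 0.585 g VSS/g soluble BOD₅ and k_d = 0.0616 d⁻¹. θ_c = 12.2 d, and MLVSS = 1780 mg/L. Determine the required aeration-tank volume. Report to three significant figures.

Steady-state biomass mass balance: V·X·(1 + k_d·θ_c) = Y·Q·(S₀ − S)·θ_c, so V = 0.585 × 17000 × (587 − 26.5) × 12.2 / [1780 × (1 + 0.0616 × 12.2)] = 6.8×10^7 / 3118 = 21812 m³.

V ≈ 21800 m³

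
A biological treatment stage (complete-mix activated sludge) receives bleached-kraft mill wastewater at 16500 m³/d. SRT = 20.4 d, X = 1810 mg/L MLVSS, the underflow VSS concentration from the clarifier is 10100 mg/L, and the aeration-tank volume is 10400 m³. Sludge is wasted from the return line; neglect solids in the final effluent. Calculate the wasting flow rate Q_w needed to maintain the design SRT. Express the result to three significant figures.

Q_w ≈ 91.4 m³/d

Q_w = (V·X)/(θ_c X_r) = 10400 × 1810 / (20.4 × 10100) = 91.36 m³/d.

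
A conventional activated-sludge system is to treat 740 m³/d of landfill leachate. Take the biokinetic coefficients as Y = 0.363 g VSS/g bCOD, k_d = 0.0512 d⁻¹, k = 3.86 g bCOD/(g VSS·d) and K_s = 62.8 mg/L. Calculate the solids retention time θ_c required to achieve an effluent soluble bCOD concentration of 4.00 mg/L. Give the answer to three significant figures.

Specific growth rate at S = 4.00 mg/L: μ = YkS/(K_s+S) = 0.363·3.86·4.00/(62.8+4.00) = 0.08390 d⁻¹.
θ_c = 1/(μ − k_d) = 1/(0.08390 − 0.0512) = 1/0.03270 = 30.58 d.

θ_c ≈ 30.6 d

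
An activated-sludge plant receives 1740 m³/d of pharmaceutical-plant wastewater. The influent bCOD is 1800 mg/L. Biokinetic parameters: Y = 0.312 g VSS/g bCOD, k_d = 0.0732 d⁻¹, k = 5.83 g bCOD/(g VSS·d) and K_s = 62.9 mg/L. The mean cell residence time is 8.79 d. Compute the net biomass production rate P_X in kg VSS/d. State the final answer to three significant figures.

For a completely mixed reactor with recycle the Lawrence–McCarty relation gives S = K_s·(1 + k_d·θ_c) / [θ_c·(Y·k − k_d) − 1] = 62.9 × (1 + 0.0732 × 8.79) / [8.79 × (0.312 × 5.83 − 0.0732) − 1] = 103.4 / 14.35 = 7.206 mg/L.
Y_obs = Y / (1 + k_d θ_c) = 0.312 / (1 + 0.0732 × 8.79) = 0.312 / 1.643 = 0.1898.
Substrate removed = Q·(S₀ − S) = 1740 m³/d × (1800 − 7.21) g/m³ = 3.12×10^6 g/d = 3119 kg/d.
P_X = Y_obs · Q(S₀ − S) = 0.1898 × 3119 = 592.2 kg VSS/d.

P_X ≈ 592 kg VSS/d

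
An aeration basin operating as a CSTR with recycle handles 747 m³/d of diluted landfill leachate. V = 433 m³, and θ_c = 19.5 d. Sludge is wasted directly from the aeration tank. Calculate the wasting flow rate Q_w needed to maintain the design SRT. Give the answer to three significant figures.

With mixed-liquor wasting, θ_c = V/Q_w, so Q_w = V/θ_c = 433.0/19.5 = 22.21 m³/d.

Q_w ≈ 22.2 m³/d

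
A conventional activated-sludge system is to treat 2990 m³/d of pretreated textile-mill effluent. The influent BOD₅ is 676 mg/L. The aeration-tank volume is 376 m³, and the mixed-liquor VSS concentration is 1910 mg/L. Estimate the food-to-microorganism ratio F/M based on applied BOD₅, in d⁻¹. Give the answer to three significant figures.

Food-to-microorganism ratio F/M = Q S₀ / (V X) = 2990 × 676 / (376.0 × 1910) = 2.814 d⁻¹.

F/M ≈ 2.81 d⁻¹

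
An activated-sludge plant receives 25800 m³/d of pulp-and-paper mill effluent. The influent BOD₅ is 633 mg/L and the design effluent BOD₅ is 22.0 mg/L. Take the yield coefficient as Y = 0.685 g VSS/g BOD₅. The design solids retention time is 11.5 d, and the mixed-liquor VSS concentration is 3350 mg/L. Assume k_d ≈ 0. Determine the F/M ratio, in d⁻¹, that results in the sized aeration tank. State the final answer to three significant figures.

F/M ≈ 0.132 d⁻¹

V·X = Y·Q·ΔS·θ_c gives V = 0.685 × 25800 × (633 − 22.0) × 11.5 / 3350 = 37068 m³.
F/M = applied load / biomass = Q·S₀/(V·X) = 25800 × 633 / (37068 × 3350) = 0.1315 d⁻¹.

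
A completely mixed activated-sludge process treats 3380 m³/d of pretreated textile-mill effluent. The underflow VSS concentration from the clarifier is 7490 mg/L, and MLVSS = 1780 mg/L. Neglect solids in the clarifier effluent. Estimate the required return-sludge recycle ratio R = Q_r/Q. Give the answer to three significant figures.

R ≈ 0.312

Mass balance around the secondary clarifier (neglecting effluent solids): R = X / (X_r − X) = 1780 / (7490 − 1780) = 0.3117.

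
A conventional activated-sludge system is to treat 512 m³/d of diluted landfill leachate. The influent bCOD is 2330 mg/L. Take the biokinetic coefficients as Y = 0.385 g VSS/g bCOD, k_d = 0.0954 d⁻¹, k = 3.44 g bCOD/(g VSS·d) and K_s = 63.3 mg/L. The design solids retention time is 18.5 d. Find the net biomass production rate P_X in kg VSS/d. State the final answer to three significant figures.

From the Monod/SRT balance for a CMAS, S = K_s·(1+k_d θ_c)/[θ_c·(Y k − k_d) − 1] = 63.3 × (1 + 0.0954 × 18.5) / [18.5 × (0.385 × 3.44 − 0.0954) − 1] = 175.0 / 21.74 = 8.052 mg/L.
Y_obs = Y / (1 + k_d θ_c) = 0.385 / (1 + 0.0954 × 18.5) = 0.385 / 2.765 = 0.1392.
Mass of bCOD removed per day: Q(S₀ − S) = 512 × 2322 g/m³ = 1189 kg/d.
Biomass produced: P_X = Y_obs·Q·ΔS = 0.1392 × 1189 ≈ 165.5 kg VSS/d.

P_X ≈ 166 kg VSS/d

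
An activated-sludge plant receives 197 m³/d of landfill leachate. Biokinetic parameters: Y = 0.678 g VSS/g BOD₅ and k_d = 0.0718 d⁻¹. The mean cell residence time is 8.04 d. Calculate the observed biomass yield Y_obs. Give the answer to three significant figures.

Y_obs ≈ 0.430 g VSS/g BOD₅

The observed yield is Y_obs = Y/(1 + k_d·θ_c) = 0.678 / (1 + 0.0718 × 8.04) = 0.678 / 1.577 = 0.4299 g VSS per g BOD₅ removed.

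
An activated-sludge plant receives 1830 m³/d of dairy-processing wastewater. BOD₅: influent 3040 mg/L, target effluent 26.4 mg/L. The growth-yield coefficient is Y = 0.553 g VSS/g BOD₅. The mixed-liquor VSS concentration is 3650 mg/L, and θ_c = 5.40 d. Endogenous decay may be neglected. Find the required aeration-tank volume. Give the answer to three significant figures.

V ≈ 4510 m³

Biomass mass balance (decay neglected): V·X = Y·Q·(S₀ − S)·θ_c, so V = 0.553 × 1830 × (3040 − 26.4) × 5.40 / 3650 = 4512 m³.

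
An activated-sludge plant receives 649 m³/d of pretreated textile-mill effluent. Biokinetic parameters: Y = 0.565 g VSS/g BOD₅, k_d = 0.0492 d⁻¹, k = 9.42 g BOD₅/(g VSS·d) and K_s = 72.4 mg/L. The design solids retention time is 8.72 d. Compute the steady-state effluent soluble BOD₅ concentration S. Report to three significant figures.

S ≈ 2.30 mg/L

Effluent substrate depends only on kinetics and SRT: S = K_s(1 + k_d θ_c) / [θ_c(Yk − k_d) − 1] = 72.4 × (1 + 0.0492 × 8.72) / [8.72 × (0.565 × 9.42 − 0.0492) − 1] = 103.5 / 44.98 = 2.300 mg/L.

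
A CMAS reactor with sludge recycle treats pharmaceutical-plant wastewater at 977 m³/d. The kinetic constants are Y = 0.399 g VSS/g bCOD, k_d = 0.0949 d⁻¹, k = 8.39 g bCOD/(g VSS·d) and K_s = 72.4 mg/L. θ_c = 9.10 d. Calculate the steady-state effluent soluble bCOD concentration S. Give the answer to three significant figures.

For a completely mixed reactor with recycle the Lawrence–McCarty relation gives S = K_s·(1 + k_d·θ_c) / [θ_c·(Y·k − k_d) − 1] = 72.4 × (1 + 0.0949 × 9.10) / [9.10 × (0.399 × 8.39 − 0.0949) − 1] = 134.9 / 28.60 = 4.718 mg/L.

S ≈ 4.72 mg/L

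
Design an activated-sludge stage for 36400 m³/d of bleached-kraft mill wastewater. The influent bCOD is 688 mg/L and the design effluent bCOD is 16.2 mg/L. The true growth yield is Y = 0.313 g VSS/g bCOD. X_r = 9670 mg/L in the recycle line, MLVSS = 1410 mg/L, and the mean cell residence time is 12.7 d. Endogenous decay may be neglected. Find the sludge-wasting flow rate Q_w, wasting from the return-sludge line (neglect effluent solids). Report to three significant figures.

V·X = Y·Q·ΔS·θ_c gives V = 0.313 × 36400 × (688 − 16.2) × 12.7 / 1410 = 68940 m³.
θ_c = V·X/(Q_w·X_r) when wasting from the recycle, so Q_w = V·X/(θ_c·X_r) = 68940 × 1410 / (12.7 × 9670) = 791.5 m³/d.

Q_w ≈ 792 m³/d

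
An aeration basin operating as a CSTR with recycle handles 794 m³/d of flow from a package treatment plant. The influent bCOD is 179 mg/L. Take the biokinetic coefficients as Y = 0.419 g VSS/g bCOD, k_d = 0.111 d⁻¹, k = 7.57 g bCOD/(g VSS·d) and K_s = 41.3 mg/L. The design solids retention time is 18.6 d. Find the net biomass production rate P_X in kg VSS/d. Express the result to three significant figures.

Effluent substrate depends only on kinetics and SRT: S = K_s(1 + k_d θ_c) / [θ_c(Yk − k_d) − 1] = 41.3 × (1 + 0.111 × 18.6) / [18.6 × (0.419 × 7.57 − 0.111) − 1] = 126.6 / 55.93 = 2.263 mg/L.
Correct the yield for decay: Y_obs = Y/(1 + k_d θ_c) = 0.419 / (1 + 0.111 × 18.6) = 0.419 / 3.065 = 0.1367.
Substrate removed = Q·(S₀ − S) = 794 m³/d × (179 − 2.26) g/m³ = 1.4×10^5 g/d = 140.3 kg/d.
So the net sludge growth is P_X = 0.1367 × 140.3 = 19.19 kg VSS/d.

P_X ≈ 19.2 kg VSS/d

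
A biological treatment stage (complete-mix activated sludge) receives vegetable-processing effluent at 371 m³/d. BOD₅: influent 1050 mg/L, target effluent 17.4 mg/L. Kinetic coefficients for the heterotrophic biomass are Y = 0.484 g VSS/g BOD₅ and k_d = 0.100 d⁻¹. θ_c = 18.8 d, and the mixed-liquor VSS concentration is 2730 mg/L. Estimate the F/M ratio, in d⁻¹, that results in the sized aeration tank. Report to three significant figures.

F/M ≈ 0.322 d⁻¹

Rearranging the biomass balance for a CMAS with decay, V = Y·Q·ΔS·θ_c / [X·(1+k_d θ_c)] = 0.484 × 371 × (1050 − 17.4) × 18.8 / [2730 × (1 + 0.100 × 18.8)] = 3.49×10^6 / 7862 = 443.4 m³.
F/M = Q·S₀ / (V·X) = 371 × 1050 / (443.4 × 2730) = 0.3218 g BOD₅·(g VSS·d)⁻¹.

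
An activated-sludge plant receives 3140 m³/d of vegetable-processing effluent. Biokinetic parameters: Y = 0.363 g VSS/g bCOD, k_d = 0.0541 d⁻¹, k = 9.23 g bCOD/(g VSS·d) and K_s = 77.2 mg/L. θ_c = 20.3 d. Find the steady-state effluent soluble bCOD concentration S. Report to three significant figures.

For a completely mixed reactor with recycle the Lawrence–McCarty relation gives S = K_s·(1 + k_d·θ_c) / [θ_c·(Y·k − k_d) − 1] = 77.2 × (1 + 0.0541 × 20.3) / [20.3 × (0.363 × 9.23 − 0.0541) − 1] = 162.0 / 65.92 = 2.457 mg/L.

S ≈ 2.46 mg/L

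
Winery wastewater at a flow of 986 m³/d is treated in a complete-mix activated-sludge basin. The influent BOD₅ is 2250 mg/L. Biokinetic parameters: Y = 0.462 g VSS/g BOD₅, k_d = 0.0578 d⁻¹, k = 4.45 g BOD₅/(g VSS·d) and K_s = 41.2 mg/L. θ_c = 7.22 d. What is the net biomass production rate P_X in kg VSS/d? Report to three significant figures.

From the Monod/SRT balance for a CMAS, S = K_s·(1+k_d θ_c)/[θ_c·(Y k − k_d) − 1] = 41.2 × (1 + 0.0578 × 7.22) / [7.22 × (0.462 × 4.45 − 0.0578) − 1] = 58.39 / 13.43 = 4.349 mg/L.
Y_obs = Y / (1 + k_d θ_c) = 0.462 / (1 + 0.0578 × 7.22) = 0.462 / 1.417 = 0.3260.
ΔS = 2250 − 4.35 = 2246 mg/L, so the substrate removal rate is 986 × 2246/1000 = 2214 kg BOD₅/d.
So the net sludge growth is P_X = 0.3260 × 2214 = 721.8 kg VSS/d.

P_X ≈ 722 kg VSS/d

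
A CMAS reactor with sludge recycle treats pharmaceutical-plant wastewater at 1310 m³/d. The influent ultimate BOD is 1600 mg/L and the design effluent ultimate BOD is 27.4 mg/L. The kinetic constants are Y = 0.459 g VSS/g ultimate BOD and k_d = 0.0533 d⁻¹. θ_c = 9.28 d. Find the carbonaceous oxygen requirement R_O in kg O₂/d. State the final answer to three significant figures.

R_O ≈ 1160 kg O₂/d

Correct the yield for decay: Y_obs = Y/(1 + k_d θ_c) = 0.459 / (1 + 0.0533 × 9.28) = 0.459 / 1.495 = 0.3071.
Q·(S₀ − S) = 1310 × (1600 − 27.4) × 10⁻³ = 2060 kg/d removed.
Biomass synthesised: P_X = Y_obs × 2060 = 632.7 kg VSS/d.
Carbonaceous O₂ demand = substrate oxidised − cell-mass equivalent = 2060 − 1.42 × 632.7 = 1162 kg O₂/d.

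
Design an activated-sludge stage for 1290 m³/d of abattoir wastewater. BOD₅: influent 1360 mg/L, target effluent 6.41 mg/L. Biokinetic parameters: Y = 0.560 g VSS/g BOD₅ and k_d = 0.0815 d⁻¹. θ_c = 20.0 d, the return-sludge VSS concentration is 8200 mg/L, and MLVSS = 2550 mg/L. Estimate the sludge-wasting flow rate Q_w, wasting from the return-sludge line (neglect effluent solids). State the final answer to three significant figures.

Q_w ≈ 45.3 m³/d

Steady-state biomass mass balance: V·X·(1 + k_d·θ_c) = Y·Q·(S₀ − S)·θ_c, so V = 0.560 × 1290 × (1360 − 6.41) × 20.0 / [2550 × (1 + 0.0815 × 20.0)] = 1.96×10^7 / 6706 = 2916 m³.
θ_c = V·X/(Q_w·X_r) when wasting from the recycle, so Q_w = V·X/(θ_c·X_r) = 2916 × 2550 / (20.0 × 8200) = 45.34 m³/d.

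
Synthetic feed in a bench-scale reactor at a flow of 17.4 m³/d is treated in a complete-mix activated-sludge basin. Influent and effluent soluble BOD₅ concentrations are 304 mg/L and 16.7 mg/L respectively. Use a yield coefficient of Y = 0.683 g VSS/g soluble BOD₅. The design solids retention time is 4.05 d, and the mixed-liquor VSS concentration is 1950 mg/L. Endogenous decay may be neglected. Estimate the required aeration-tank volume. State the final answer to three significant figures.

V ≈ 7.09 m³

With k_d = 0 the design equation reduces to V = Y Q (S₀−S) θ_c / X = 0.683 × 17.4 × (304 − 16.7) × 4.05 / 1950 = 7.091 m³.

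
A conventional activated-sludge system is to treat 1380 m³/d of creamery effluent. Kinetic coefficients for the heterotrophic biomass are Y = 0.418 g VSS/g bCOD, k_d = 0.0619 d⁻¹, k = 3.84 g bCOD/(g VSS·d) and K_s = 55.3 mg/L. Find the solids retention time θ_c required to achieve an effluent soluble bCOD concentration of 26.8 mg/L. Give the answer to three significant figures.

At the target effluent, Y k S/(K_s+S) = 0.418×3.84×26.8/82.10 = 0.5240 d⁻¹.
1/θ_c = 0.5240 − 0.0619 = 0.4621 d⁻¹, so θ_c = 2.164 d.

θ_c ≈ 2.16 d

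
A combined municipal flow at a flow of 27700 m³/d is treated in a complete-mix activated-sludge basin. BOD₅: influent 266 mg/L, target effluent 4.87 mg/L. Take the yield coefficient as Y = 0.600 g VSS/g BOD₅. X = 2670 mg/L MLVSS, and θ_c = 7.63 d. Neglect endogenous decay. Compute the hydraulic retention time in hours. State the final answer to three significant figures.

Biomass mass balance (decay neglected): V·X = Y·Q·(S₀ − S)·θ_c, so V = 0.600 × 27700 × (266 − 4.87) × 7.63 / 2670 = 12402 m³.
Hydraulic retention time τ = V/Q = 12402 / 27700 = 0.4477 d = 10.75 h.

τ ≈ 10.7 h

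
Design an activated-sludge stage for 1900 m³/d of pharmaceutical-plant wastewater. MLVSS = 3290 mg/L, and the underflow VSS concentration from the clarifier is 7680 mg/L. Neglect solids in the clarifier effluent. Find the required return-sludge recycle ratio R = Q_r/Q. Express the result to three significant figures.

R ≈ 0.749

R = Q_r/Q = X/(X_r − X) = 3290 / (7680 − 3290) = 0.7494.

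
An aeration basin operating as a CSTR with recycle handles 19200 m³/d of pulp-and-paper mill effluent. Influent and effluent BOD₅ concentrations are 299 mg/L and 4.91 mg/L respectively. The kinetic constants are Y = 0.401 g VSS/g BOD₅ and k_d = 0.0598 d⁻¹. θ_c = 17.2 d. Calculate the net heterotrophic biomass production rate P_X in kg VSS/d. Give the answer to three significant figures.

P_X ≈ 1120 kg VSS/d

Y_obs = Y / (1 + k_d θ_c) = 0.401 / (1 + 0.0598 × 17.2) = 0.401 / 2.029 = 0.1977.
Q·(S₀ − S) = 19200 × (299 − 4.91) × 10⁻³ = 5647 kg/d removed.
So the net sludge growth is P_X = 0.1977 × 5647 = 1116 kg VSS/d.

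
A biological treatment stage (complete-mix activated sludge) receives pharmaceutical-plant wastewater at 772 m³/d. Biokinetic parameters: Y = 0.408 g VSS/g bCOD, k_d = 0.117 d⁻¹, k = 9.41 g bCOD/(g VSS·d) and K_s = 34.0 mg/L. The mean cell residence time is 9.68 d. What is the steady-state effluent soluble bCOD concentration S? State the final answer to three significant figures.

S ≈ 2.07 mg/L

Effluent substrate depends only on kinetics and SRT: S = K_s(1 + k_d θ_c) / [θ_c(Yk − k_d) − 1] = 34.0 × (1 + 0.117 × 9.68) / [9.68 × (0.408 × 9.41 − 0.117) − 1] = 72.51 / 35.03 = 2.070 mg/L.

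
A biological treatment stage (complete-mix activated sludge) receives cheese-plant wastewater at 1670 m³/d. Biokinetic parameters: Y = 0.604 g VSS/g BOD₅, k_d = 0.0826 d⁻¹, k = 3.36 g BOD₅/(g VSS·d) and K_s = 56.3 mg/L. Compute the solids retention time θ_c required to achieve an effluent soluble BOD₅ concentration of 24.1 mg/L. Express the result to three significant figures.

θ_c ≈ 1.90 d

Specific growth rate at S = 24.1 mg/L: μ = YkS/(K_s+S) = 0.604·3.36·24.1/(56.3+24.1) = 0.6083 d⁻¹.
Then 1/θ_c = μ − k_d = 0.6083 − 0.0826 = 0.5257 d⁻¹, giving θ_c = 1.902 d.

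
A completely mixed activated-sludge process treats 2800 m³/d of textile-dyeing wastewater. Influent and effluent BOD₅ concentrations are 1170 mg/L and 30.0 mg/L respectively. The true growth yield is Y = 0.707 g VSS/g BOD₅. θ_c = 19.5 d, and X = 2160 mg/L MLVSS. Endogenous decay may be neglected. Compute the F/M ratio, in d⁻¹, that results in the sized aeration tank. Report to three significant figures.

F/M ≈ 0.0744 d⁻¹

With k_d = 0 the design equation reduces to V = Y Q (S₀−S) θ_c / X = 0.707 × 2800 × (1170 − 30.0) × 19.5 / 2160 = 20373 m³.
F/M = Q·S₀ / (V·X) = 2800 × 1170 / (20373 × 2160) = 0.07444 g BOD₅·(g VSS·d)⁻¹.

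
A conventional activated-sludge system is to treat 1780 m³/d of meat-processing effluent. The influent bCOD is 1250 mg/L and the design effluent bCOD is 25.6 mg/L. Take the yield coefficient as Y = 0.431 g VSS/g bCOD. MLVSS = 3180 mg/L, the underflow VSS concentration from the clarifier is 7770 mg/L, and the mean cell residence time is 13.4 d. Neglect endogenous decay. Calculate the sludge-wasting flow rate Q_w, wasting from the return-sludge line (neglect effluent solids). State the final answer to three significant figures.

Q_w ≈ 121 m³/d

Biomass mass balance (decay neglected): V·X = Y·Q·(S₀ − S)·θ_c, so V = 0.431 × 1780 × (1250 − 25.6) × 13.4 / 3180 = 3958 m³.
Wasting from the return line (neglecting effluent solids): Q_w = V·X / (θ_c·X_r) = 3958 × 3180 / (13.4 × 7770) = 120.9 m³/d.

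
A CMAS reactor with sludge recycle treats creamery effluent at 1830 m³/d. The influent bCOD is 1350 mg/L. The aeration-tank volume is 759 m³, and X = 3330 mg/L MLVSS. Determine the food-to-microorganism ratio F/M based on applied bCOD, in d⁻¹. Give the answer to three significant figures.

F/M = applied load / biomass = Q·S₀/(V·X) = 1830 × 1350 / (759.0 × 3330) = 0.9775 d⁻¹.

F/M ≈ 0.977 d⁻¹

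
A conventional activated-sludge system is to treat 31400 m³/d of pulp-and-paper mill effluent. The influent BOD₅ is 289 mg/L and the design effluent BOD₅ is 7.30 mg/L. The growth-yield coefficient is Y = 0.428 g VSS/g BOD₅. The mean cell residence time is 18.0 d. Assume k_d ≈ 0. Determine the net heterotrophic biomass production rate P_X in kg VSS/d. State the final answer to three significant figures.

P_X ≈ 3790 kg VSS/d

No decay correction is needed, so Y_obs = Y = 0.428.
Substrate removed = Q·(S₀ − S) = 31400 m³/d × (289 − 7.30) g/m³ = 8.85×10^6 g/d = 8845 kg/d.
Net biomass production P_X = Y_obs × Q·(S₀ − S) = 0.4280 × 8845 = 3786 kg VSS/d.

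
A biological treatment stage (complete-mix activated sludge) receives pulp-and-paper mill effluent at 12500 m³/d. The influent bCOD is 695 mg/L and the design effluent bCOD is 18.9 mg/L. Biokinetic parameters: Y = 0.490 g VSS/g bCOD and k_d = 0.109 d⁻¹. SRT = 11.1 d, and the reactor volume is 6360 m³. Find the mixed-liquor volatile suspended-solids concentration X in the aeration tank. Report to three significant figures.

X ≈ 3270 mg/L

X = Y·Q·ΔS·θ_c / [V·(1 + k_d θ_c)] = 0.490 × 12500 × (695 − 18.9) × 11.1 / [6360 × (1 + 0.109 × 11.1)] = 3270 mg/L.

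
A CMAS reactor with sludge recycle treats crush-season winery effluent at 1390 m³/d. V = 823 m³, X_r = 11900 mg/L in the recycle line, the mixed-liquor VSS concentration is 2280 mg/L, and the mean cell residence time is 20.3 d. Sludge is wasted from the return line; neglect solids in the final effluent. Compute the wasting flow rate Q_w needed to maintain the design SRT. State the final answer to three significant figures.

Q_w = (V·X)/(θ_c X_r) = 823.0 × 2280 / (20.3 × 11900) = 7.768 m³/d.

Q_w ≈ 7.77 m³/d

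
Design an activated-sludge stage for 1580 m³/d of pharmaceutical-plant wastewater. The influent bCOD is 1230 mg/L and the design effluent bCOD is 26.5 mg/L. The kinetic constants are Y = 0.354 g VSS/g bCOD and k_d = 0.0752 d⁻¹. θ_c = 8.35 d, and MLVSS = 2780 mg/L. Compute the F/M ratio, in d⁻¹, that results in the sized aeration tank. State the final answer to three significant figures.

Rearranging the biomass balance for a CMAS with decay, V = Y·Q·ΔS·θ_c / [X·(1+k_d θ_c)] = 0.354 × 1580 × (1230 − 26.5) × 8.35 / [2780 × (1 + 0.0752 × 8.35)] = 5.62×10^6 / 4526 = 1242 m³.
Food-to-microorganism ratio F/M = Q S₀ / (V X) = 1580 × 1230 / (1242 × 2780) = 0.5629 d⁻¹.

F/M ≈ 0.563 d⁻¹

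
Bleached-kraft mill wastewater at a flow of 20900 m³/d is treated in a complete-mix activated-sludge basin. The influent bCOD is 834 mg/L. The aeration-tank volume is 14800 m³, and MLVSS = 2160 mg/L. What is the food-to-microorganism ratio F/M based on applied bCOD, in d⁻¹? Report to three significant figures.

F/M ≈ 0.545 d⁻¹

Food-to-microorganism ratio F/M = Q S₀ / (V X) = 20900 × 834 / (14800 × 2160) = 0.5453 d⁻¹.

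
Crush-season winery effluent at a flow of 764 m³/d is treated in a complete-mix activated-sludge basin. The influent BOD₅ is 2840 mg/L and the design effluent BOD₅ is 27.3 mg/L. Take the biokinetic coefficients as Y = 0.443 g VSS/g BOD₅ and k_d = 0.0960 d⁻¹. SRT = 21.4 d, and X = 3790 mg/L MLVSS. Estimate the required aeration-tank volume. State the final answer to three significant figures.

V ≈ 1760 m³

Steady-state biomass mass balance: V·X·(1 + k_d·θ_c) = Y·Q·(S₀ − S)·θ_c, so V = 0.443 × 764 × (2840 − 27.3) × 21.4 / [3790 × (1 + 0.0960 × 21.4)] = 2.04×10^7 / 11576 = 1760 m³.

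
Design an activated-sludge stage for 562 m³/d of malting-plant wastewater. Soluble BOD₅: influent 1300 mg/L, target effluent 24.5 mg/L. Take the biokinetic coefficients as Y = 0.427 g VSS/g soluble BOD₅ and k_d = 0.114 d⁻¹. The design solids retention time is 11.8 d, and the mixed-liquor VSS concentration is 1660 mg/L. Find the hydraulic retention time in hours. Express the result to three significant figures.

Rearranging the biomass balance for a CMAS with decay, V = Y·Q·ΔS·θ_c / [X·(1+k_d θ_c)] = 0.427 × 562 × (1300 − 24.5) × 11.8 / [1660 × (1 + 0.114 × 11.8)] = 3.61×10^6 / 3893 = 927.8 m³.
τ = V/Q = 927.8/562 = 1.651 d, or 39.62 h.

τ ≈ 39.6 h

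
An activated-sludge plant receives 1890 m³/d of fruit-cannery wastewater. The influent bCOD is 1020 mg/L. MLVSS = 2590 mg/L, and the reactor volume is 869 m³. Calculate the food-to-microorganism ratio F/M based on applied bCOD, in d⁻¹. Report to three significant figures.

Food-to-microorganism ratio F/M = Q S₀ / (V X) = 1890 × 1020 / (869.0 × 2590) = 0.8565 d⁻¹.

F/M ≈ 0.857 d⁻¹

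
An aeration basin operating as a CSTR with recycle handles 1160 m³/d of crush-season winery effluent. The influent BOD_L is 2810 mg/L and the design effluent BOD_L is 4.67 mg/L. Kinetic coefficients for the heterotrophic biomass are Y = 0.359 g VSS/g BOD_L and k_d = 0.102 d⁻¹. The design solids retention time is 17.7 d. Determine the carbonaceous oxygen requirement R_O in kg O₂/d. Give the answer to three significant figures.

Observed yield with endogenous decay: Y_obs = Y / (1 + k_d·θ_c) = 0.359 / (1 + 0.102 × 17.7) = 0.359 / 2.805 = 0.1280 g VSS/g BOD_L.
ΔS = 2810 − 4.67 = 2805 mg/L, so the substrate removal rate is 1160 × 2805/1000 = 3254 kg BOD_L/d.
Biomass synthesised: P_X = Y_obs × 3254 = 416.4 kg VSS/d.
R_O = Q·(S₀ − S) − 1.42·P_X = 3254 − 1.42 × 416.4 = 2663 kg O₂/d.

R_O ≈ 2660 kg O₂/d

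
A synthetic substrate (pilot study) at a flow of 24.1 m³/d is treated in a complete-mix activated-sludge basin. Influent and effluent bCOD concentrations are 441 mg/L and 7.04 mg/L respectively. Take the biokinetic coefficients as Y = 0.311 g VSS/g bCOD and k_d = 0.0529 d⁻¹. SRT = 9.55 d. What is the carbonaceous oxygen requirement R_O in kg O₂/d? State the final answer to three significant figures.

R_O ≈ 7.39 kg O₂/d

Correct the yield for decay: Y_obs = Y/(1 + k_d θ_c) = 0.311 / (1 + 0.0529 × 9.55) = 0.311 / 1.505 = 0.2066.
Mass of bCOD removed per day: Q(S₀ − S) = 24.1 × 434.0 g/m³ = 10.46 kg/d.
Biomass synthesised: P_X = Y_obs × 10.46 = 2.161 kg VSS/d.
R_O = Q·(S₀ − S) − 1.42·P_X = 10.46 − 1.42 × 2.161 = 7.390 kg O₂/d.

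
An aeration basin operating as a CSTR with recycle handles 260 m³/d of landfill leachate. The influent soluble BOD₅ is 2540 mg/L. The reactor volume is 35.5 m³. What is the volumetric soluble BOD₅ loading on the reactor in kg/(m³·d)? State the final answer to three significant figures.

L_v = Q S₀ / V = 260 × 2540 × 10⁻³ / 35.50 = 18.60 kg/(m³·d).

L_v ≈ 18.6 kg soluble BOD₅/(m³·d)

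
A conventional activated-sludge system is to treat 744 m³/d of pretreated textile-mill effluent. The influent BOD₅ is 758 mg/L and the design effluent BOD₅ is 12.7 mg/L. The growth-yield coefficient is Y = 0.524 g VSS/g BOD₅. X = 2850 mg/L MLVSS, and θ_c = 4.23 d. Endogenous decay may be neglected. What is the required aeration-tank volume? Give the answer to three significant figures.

V·X = Y·Q·ΔS·θ_c gives V = 0.524 × 744 × (758 − 12.7) × 4.23 / 2850 = 431.3 m³.

V ≈ 431 m³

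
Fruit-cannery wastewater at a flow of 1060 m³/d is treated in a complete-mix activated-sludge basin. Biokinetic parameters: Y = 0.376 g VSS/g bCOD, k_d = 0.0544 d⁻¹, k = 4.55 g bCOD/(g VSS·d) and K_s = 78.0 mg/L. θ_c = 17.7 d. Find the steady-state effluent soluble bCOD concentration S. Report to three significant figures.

Effluent substrate depends only on kinetics and SRT: S = K_s(1 + k_d θ_c) / [θ_c(Yk − k_d) − 1] = 78.0 × (1 + 0.0544 × 17.7) / [17.7 × (0.376 × 4.55 − 0.0544) − 1] = 153.1 / 28.32 = 5.407 mg/L.

S ≈ 5.41 mg/L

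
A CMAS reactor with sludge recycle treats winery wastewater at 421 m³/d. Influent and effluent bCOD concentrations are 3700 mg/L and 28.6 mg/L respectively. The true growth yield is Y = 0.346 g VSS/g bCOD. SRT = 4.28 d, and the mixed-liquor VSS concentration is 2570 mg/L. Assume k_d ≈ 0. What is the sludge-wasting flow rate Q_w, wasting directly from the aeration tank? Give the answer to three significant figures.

V·X = Y·Q·ΔS·θ_c gives V = 0.346 × 421 × (3700 − 28.6) × 4.28 / 2570 = 890.6 m³.
Wasting from the aeration tank: Q_w = V / θ_c = 890.6 / 4.28 = 208.1 m³/d.

Q_w ≈ 208 m³/d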